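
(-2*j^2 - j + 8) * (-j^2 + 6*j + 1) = 2*j^4 - 11*j^3 - 16*j^2 + 47*j + 8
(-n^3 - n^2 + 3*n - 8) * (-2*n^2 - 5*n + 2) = 2*n^5 + 7*n^4 - 3*n^3 - n^2 + 46*n - 16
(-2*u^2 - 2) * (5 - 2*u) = 4*u^3 - 10*u^2 + 4*u - 10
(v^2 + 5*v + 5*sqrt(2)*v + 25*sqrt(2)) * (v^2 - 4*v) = v^4 + v^3 + 5*sqrt(2)*v^3 - 20*v^2 + 5*sqrt(2)*v^2 - 100*sqrt(2)*v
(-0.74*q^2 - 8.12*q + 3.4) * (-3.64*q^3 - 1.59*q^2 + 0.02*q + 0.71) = 2.6936*q^5 + 30.7334*q^4 + 0.520000000000001*q^3 - 6.0938*q^2 - 5.6972*q + 2.414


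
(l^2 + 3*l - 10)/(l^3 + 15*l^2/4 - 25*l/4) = 4*(l - 2)/(l*(4*l - 5))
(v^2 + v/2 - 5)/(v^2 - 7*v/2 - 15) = (v - 2)/(v - 6)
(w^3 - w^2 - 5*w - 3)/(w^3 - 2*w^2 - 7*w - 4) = (w - 3)/(w - 4)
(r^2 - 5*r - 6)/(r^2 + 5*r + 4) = (r - 6)/(r + 4)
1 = 1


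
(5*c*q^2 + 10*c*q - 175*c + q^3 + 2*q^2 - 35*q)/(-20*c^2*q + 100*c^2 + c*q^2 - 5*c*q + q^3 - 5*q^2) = (q + 7)/(-4*c + q)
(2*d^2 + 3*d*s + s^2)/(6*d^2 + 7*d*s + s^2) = (2*d + s)/(6*d + s)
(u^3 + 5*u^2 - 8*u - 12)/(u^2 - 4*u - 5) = (u^2 + 4*u - 12)/(u - 5)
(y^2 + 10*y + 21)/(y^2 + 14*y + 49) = (y + 3)/(y + 7)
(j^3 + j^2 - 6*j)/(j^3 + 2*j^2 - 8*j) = (j + 3)/(j + 4)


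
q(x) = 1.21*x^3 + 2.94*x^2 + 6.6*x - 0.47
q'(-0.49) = 4.59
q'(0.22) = 8.07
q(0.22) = 1.14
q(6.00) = 406.33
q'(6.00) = 172.56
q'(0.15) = 7.56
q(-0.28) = -2.11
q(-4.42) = -76.69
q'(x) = 3.63*x^2 + 5.88*x + 6.6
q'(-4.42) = 51.53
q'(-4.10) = 43.51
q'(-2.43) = 13.75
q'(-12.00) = 458.76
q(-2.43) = -16.51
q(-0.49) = -3.14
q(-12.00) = -1747.19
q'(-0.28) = 5.24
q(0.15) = 0.59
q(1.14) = 12.67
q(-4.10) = -61.50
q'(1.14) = 18.02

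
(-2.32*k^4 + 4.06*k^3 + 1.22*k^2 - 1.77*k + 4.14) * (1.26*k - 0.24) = -2.9232*k^5 + 5.6724*k^4 + 0.5628*k^3 - 2.523*k^2 + 5.6412*k - 0.9936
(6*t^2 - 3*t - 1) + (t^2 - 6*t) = 7*t^2 - 9*t - 1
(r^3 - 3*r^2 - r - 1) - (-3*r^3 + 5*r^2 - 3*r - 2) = 4*r^3 - 8*r^2 + 2*r + 1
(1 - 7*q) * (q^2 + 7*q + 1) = -7*q^3 - 48*q^2 + 1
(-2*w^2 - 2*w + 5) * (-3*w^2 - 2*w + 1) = 6*w^4 + 10*w^3 - 13*w^2 - 12*w + 5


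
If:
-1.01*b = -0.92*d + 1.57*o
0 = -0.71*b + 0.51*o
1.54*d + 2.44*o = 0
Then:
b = 0.00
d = 0.00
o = 0.00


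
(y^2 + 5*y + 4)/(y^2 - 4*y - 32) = (y + 1)/(y - 8)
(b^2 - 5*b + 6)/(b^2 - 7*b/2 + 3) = 2*(b - 3)/(2*b - 3)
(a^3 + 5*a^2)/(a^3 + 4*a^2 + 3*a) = a*(a + 5)/(a^2 + 4*a + 3)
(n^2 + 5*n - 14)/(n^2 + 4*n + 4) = (n^2 + 5*n - 14)/(n^2 + 4*n + 4)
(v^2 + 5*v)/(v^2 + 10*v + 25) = v/(v + 5)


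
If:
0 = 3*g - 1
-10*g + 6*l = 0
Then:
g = 1/3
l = 5/9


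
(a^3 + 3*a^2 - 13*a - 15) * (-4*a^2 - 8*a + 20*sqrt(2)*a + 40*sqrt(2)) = -4*a^5 - 20*a^4 + 20*sqrt(2)*a^4 + 28*a^3 + 100*sqrt(2)*a^3 - 140*sqrt(2)*a^2 + 164*a^2 - 820*sqrt(2)*a + 120*a - 600*sqrt(2)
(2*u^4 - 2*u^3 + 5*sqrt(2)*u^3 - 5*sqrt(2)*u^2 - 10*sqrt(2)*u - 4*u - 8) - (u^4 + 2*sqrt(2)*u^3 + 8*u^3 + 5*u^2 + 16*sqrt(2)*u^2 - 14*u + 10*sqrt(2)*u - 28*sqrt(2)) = u^4 - 10*u^3 + 3*sqrt(2)*u^3 - 21*sqrt(2)*u^2 - 5*u^2 - 20*sqrt(2)*u + 10*u - 8 + 28*sqrt(2)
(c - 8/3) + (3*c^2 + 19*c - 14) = 3*c^2 + 20*c - 50/3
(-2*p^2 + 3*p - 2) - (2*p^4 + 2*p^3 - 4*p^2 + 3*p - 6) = -2*p^4 - 2*p^3 + 2*p^2 + 4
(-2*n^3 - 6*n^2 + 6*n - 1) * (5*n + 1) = -10*n^4 - 32*n^3 + 24*n^2 + n - 1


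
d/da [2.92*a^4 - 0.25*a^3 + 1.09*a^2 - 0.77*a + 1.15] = 11.68*a^3 - 0.75*a^2 + 2.18*a - 0.77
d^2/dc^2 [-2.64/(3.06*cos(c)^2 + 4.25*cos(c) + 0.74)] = (98.879616*(1 - cos(c)^2)^2 + 102.9996*cos(c)^3 + 73.212744*cos(c)^2 - 214.302*cos(c) - 182.293584)/(3.06*cos(c)^2 + 4.25*cos(c) + 0.74)^3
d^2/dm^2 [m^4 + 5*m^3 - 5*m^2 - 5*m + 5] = 12*m^2 + 30*m - 10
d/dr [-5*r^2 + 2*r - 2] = 2 - 10*r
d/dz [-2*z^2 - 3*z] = -4*z - 3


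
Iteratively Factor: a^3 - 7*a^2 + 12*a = (a - 4)*(a^2 - 3*a) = (a - 4)*(a - 3)*(a)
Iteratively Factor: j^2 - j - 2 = (j - 2)*(j + 1)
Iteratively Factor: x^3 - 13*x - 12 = (x + 3)*(x^2 - 3*x - 4) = (x - 4)*(x + 3)*(x + 1)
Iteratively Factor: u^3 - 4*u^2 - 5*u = (u + 1)*(u^2 - 5*u) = (u - 5)*(u + 1)*(u)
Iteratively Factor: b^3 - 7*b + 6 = (b - 2)*(b^2 + 2*b - 3) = (b - 2)*(b - 1)*(b + 3)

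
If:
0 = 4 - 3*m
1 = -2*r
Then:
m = 4/3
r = -1/2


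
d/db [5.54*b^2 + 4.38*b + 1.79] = 11.08*b + 4.38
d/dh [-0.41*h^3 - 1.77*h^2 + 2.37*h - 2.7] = -1.23*h^2 - 3.54*h + 2.37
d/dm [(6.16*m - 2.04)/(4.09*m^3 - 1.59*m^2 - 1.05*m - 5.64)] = (-50.3888*m^3 + 34.8252*m^2 - 6.4872*m - 36.8844)/(16.7281*m^6 - 13.0062*m^5 - 6.0609*m^4 - 42.7962*m^3 + 19.0377*m^2 + 11.844*m + 31.8096)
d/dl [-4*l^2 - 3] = -8*l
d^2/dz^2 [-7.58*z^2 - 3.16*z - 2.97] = -15.1600000000000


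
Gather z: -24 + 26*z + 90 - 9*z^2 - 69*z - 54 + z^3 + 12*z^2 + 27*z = z^3 + 3*z^2 - 16*z + 12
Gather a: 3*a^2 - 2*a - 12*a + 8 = 3*a^2 - 14*a + 8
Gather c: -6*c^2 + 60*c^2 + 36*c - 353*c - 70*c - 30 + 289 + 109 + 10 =54*c^2 - 387*c + 378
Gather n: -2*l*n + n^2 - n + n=-2*l*n + n^2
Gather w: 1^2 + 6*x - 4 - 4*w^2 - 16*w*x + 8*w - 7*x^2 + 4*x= -4*w^2 + w*(8 - 16*x) - 7*x^2 + 10*x - 3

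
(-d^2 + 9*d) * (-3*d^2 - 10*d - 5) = 3*d^4 - 17*d^3 - 85*d^2 - 45*d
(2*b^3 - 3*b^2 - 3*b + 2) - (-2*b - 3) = 2*b^3 - 3*b^2 - b + 5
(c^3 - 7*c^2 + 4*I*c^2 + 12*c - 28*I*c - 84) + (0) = c^3 - 7*c^2 + 4*I*c^2 + 12*c - 28*I*c - 84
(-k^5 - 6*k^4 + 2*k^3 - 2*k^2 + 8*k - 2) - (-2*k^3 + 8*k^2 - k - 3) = -k^5 - 6*k^4 + 4*k^3 - 10*k^2 + 9*k + 1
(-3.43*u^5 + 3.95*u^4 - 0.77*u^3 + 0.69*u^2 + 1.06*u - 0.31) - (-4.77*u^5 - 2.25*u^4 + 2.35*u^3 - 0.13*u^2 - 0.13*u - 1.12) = 1.34*u^5 + 6.2*u^4 - 3.12*u^3 + 0.82*u^2 + 1.19*u + 0.81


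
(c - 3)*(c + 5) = c^2 + 2*c - 15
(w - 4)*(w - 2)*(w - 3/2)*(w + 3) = w^4 - 9*w^3/2 - 11*w^2/2 + 39*w - 36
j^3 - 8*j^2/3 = j^2*(j - 8/3)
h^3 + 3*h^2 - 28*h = h*(h - 4)*(h + 7)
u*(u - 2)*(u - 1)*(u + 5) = u^4 + 2*u^3 - 13*u^2 + 10*u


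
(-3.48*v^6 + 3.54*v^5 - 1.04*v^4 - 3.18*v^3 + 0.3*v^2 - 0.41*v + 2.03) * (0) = 0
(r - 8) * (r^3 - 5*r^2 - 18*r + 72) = r^4 - 13*r^3 + 22*r^2 + 216*r - 576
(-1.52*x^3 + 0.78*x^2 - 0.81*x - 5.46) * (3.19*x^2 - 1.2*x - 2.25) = -4.8488*x^5 + 4.3122*x^4 - 0.0999000000000003*x^3 - 18.2004*x^2 + 8.3745*x + 12.285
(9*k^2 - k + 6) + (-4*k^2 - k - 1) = 5*k^2 - 2*k + 5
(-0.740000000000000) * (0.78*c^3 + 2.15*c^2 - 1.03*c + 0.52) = -0.5772*c^3 - 1.591*c^2 + 0.7622*c - 0.3848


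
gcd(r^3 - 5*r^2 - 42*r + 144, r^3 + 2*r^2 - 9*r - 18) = r - 3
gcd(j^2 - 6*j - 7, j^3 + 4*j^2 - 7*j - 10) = j + 1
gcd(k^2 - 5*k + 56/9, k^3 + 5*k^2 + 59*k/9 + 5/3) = 1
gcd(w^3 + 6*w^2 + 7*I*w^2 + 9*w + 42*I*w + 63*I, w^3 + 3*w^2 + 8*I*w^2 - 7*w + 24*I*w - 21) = w^2 + w*(3 + 7*I) + 21*I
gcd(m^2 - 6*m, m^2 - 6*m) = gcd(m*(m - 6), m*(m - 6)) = m^2 - 6*m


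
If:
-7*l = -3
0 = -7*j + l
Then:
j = 3/49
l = 3/7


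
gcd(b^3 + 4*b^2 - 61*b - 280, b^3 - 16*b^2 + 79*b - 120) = b - 8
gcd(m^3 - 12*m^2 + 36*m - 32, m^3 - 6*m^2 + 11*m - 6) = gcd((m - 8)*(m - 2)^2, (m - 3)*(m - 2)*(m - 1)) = m - 2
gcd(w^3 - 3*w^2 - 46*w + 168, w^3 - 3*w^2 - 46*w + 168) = w^3 - 3*w^2 - 46*w + 168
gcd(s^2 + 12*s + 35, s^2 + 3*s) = 1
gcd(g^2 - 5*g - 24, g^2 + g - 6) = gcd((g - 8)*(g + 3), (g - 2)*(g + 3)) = g + 3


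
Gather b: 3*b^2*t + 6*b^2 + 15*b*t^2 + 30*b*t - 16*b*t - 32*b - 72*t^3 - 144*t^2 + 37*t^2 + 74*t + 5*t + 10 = b^2*(3*t + 6) + b*(15*t^2 + 14*t - 32) - 72*t^3 - 107*t^2 + 79*t + 10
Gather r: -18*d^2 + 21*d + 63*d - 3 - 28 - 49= -18*d^2 + 84*d - 80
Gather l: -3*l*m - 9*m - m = -3*l*m - 10*m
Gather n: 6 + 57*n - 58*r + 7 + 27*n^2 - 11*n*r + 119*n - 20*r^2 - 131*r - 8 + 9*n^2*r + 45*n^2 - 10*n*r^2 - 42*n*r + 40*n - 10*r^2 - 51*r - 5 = n^2*(9*r + 72) + n*(-10*r^2 - 53*r + 216) - 30*r^2 - 240*r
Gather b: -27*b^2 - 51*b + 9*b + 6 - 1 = -27*b^2 - 42*b + 5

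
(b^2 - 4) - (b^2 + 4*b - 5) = 1 - 4*b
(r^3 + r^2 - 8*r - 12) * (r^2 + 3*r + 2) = r^5 + 4*r^4 - 3*r^3 - 34*r^2 - 52*r - 24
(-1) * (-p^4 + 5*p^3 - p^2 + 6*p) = p^4 - 5*p^3 + p^2 - 6*p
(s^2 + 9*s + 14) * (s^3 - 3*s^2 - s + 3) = s^5 + 6*s^4 - 14*s^3 - 48*s^2 + 13*s + 42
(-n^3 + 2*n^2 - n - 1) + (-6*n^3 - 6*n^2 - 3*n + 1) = -7*n^3 - 4*n^2 - 4*n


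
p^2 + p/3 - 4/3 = (p - 1)*(p + 4/3)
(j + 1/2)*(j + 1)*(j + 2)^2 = j^4 + 11*j^3/2 + 21*j^2/2 + 8*j + 2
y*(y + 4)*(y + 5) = y^3 + 9*y^2 + 20*y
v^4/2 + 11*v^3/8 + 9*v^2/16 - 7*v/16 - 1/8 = (v/2 + 1)*(v - 1/2)*(v + 1/4)*(v + 1)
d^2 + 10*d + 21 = (d + 3)*(d + 7)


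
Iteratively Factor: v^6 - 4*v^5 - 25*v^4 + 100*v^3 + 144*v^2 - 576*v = (v - 4)*(v^5 - 25*v^3 + 144*v) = (v - 4)*(v + 3)*(v^4 - 3*v^3 - 16*v^2 + 48*v) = (v - 4)^2*(v + 3)*(v^3 + v^2 - 12*v) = v*(v - 4)^2*(v + 3)*(v^2 + v - 12) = v*(v - 4)^2*(v + 3)*(v + 4)*(v - 3)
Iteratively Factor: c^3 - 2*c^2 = (c - 2)*(c^2) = c*(c - 2)*(c)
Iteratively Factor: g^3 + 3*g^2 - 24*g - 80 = (g + 4)*(g^2 - g - 20) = (g + 4)^2*(g - 5)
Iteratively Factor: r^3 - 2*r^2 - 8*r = (r + 2)*(r^2 - 4*r) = (r - 4)*(r + 2)*(r)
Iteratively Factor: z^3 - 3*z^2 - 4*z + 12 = (z - 3)*(z^2 - 4) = (z - 3)*(z + 2)*(z - 2)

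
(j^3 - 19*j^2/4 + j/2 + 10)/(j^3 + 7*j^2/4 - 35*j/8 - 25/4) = 2*(j - 4)/(2*j + 5)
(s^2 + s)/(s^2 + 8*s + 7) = s/(s + 7)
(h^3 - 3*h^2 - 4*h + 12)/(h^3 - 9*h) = (h^2 - 4)/(h*(h + 3))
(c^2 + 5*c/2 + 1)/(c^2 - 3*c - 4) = (c^2 + 5*c/2 + 1)/(c^2 - 3*c - 4)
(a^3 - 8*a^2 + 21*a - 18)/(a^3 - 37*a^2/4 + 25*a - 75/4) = 4*(a^2 - 5*a + 6)/(4*a^2 - 25*a + 25)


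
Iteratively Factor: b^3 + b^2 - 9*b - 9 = (b + 3)*(b^2 - 2*b - 3) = (b - 3)*(b + 3)*(b + 1)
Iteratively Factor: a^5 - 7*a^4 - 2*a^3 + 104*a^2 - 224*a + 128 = (a - 4)*(a^4 - 3*a^3 - 14*a^2 + 48*a - 32) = (a - 4)^2*(a^3 + a^2 - 10*a + 8) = (a - 4)^2*(a + 4)*(a^2 - 3*a + 2) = (a - 4)^2*(a - 1)*(a + 4)*(a - 2)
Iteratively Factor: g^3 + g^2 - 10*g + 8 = (g + 4)*(g^2 - 3*g + 2) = (g - 2)*(g + 4)*(g - 1)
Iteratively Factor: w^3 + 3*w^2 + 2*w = (w + 1)*(w^2 + 2*w) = (w + 1)*(w + 2)*(w)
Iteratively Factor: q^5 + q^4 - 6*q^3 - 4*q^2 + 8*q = (q)*(q^4 + q^3 - 6*q^2 - 4*q + 8) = q*(q - 1)*(q^3 + 2*q^2 - 4*q - 8) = q*(q - 2)*(q - 1)*(q^2 + 4*q + 4) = q*(q - 2)*(q - 1)*(q + 2)*(q + 2)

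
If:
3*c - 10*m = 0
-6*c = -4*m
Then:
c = 0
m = 0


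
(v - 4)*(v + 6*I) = v^2 - 4*v + 6*I*v - 24*I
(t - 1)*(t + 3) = t^2 + 2*t - 3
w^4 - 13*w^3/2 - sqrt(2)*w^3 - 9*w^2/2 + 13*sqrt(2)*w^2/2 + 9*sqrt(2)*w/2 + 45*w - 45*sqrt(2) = (w - 6)*(w - 3)*(w + 5/2)*(w - sqrt(2))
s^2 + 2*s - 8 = (s - 2)*(s + 4)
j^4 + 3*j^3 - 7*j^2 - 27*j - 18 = (j - 3)*(j + 1)*(j + 2)*(j + 3)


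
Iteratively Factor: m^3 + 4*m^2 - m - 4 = (m + 4)*(m^2 - 1) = (m + 1)*(m + 4)*(m - 1)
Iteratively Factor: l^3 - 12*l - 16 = (l - 4)*(l^2 + 4*l + 4) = (l - 4)*(l + 2)*(l + 2)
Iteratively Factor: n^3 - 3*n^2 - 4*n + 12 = (n - 3)*(n^2 - 4) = (n - 3)*(n + 2)*(n - 2)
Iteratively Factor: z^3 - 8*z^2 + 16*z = (z - 4)*(z^2 - 4*z) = z*(z - 4)*(z - 4)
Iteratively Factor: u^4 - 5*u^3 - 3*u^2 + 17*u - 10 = (u - 5)*(u^3 - 3*u + 2) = (u - 5)*(u - 1)*(u^2 + u - 2) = (u - 5)*(u - 1)^2*(u + 2)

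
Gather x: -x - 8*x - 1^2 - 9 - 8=-9*x - 18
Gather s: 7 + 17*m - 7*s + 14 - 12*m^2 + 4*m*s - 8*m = -12*m^2 + 9*m + s*(4*m - 7) + 21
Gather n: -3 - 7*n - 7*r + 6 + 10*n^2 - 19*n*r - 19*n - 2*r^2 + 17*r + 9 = 10*n^2 + n*(-19*r - 26) - 2*r^2 + 10*r + 12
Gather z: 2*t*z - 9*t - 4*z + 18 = -9*t + z*(2*t - 4) + 18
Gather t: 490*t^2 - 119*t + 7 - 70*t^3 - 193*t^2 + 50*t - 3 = -70*t^3 + 297*t^2 - 69*t + 4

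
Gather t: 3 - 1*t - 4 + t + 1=0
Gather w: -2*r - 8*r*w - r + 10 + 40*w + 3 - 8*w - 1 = -3*r + w*(32 - 8*r) + 12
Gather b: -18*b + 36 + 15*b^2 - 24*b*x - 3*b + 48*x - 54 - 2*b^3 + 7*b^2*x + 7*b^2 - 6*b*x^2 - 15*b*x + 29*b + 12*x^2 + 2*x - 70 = -2*b^3 + b^2*(7*x + 22) + b*(-6*x^2 - 39*x + 8) + 12*x^2 + 50*x - 88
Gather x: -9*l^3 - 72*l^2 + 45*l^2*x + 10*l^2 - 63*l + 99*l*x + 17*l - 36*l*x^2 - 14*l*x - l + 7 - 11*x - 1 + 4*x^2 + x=-9*l^3 - 62*l^2 - 47*l + x^2*(4 - 36*l) + x*(45*l^2 + 85*l - 10) + 6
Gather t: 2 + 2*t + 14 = 2*t + 16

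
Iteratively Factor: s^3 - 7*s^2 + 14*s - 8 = (s - 2)*(s^2 - 5*s + 4) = (s - 2)*(s - 1)*(s - 4)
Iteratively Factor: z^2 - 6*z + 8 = (z - 4)*(z - 2)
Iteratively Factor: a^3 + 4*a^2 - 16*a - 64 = (a - 4)*(a^2 + 8*a + 16) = (a - 4)*(a + 4)*(a + 4)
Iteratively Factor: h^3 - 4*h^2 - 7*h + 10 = (h - 1)*(h^2 - 3*h - 10) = (h - 1)*(h + 2)*(h - 5)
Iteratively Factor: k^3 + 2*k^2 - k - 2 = (k + 2)*(k^2 - 1) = (k - 1)*(k + 2)*(k + 1)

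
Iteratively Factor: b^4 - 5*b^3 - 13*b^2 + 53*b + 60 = (b + 1)*(b^3 - 6*b^2 - 7*b + 60) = (b - 5)*(b + 1)*(b^2 - b - 12) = (b - 5)*(b - 4)*(b + 1)*(b + 3)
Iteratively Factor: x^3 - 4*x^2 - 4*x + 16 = (x - 4)*(x^2 - 4) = (x - 4)*(x + 2)*(x - 2)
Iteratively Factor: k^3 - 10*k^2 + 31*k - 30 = (k - 3)*(k^2 - 7*k + 10) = (k - 5)*(k - 3)*(k - 2)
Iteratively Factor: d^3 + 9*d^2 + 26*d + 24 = (d + 4)*(d^2 + 5*d + 6) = (d + 2)*(d + 4)*(d + 3)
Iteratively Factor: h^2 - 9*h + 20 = (h - 5)*(h - 4)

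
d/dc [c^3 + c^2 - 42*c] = 3*c^2 + 2*c - 42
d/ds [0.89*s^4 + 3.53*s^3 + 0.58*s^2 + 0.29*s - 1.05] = 3.56*s^3 + 10.59*s^2 + 1.16*s + 0.29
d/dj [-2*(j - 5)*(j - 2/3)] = 34/3 - 4*j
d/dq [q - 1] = 1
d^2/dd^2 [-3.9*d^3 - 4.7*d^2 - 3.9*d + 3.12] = -23.4*d - 9.4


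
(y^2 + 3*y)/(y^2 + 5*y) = (y + 3)/(y + 5)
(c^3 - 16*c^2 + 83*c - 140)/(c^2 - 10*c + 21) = (c^2 - 9*c + 20)/(c - 3)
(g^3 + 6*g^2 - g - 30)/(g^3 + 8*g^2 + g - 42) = (g + 5)/(g + 7)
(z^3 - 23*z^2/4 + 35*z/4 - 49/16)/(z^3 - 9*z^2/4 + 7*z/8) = (z - 7/2)/z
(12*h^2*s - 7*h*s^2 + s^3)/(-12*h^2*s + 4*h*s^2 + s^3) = (12*h^2 - 7*h*s + s^2)/(-12*h^2 + 4*h*s + s^2)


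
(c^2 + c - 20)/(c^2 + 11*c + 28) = (c^2 + c - 20)/(c^2 + 11*c + 28)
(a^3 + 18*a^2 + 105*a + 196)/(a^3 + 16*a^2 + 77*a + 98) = (a + 4)/(a + 2)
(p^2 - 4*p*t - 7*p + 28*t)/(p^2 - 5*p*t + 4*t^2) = (p - 7)/(p - t)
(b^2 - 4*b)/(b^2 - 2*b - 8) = b/(b + 2)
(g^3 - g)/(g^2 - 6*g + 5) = g*(g + 1)/(g - 5)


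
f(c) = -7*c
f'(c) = -7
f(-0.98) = 6.86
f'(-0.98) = -7.00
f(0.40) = -2.80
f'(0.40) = -7.00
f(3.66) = -25.62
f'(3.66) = -7.00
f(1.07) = -7.49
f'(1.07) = -7.00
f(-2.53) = 17.71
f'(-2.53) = -7.00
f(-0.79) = 5.53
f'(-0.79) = -7.00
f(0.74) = -5.18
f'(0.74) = -7.00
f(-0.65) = 4.55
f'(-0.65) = -7.00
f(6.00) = -42.00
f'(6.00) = -7.00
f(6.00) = -42.00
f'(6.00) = -7.00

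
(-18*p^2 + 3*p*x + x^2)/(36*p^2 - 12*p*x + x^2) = (-18*p^2 + 3*p*x + x^2)/(36*p^2 - 12*p*x + x^2)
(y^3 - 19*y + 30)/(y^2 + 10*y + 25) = (y^2 - 5*y + 6)/(y + 5)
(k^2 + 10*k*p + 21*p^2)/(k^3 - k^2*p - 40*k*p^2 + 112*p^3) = (k + 3*p)/(k^2 - 8*k*p + 16*p^2)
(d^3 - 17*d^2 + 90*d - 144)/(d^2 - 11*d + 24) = d - 6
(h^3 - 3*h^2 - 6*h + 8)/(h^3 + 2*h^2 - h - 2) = (h - 4)/(h + 1)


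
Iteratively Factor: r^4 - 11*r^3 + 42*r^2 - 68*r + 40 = (r - 2)*(r^3 - 9*r^2 + 24*r - 20) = (r - 2)^2*(r^2 - 7*r + 10) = (r - 2)^3*(r - 5)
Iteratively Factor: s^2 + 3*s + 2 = (s + 2)*(s + 1)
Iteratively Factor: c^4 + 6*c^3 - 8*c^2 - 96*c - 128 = (c - 4)*(c^3 + 10*c^2 + 32*c + 32) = (c - 4)*(c + 4)*(c^2 + 6*c + 8) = (c - 4)*(c + 4)^2*(c + 2)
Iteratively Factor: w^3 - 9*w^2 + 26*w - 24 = (w - 3)*(w^2 - 6*w + 8) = (w - 3)*(w - 2)*(w - 4)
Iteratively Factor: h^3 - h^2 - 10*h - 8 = (h + 1)*(h^2 - 2*h - 8) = (h + 1)*(h + 2)*(h - 4)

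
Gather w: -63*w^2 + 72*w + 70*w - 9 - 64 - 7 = -63*w^2 + 142*w - 80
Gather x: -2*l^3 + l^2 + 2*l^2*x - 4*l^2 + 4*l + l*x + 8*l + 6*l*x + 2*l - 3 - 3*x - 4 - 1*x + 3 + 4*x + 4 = -2*l^3 - 3*l^2 + 14*l + x*(2*l^2 + 7*l)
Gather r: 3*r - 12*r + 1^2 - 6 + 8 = 3 - 9*r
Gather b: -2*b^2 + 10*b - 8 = -2*b^2 + 10*b - 8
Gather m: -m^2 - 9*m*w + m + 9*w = -m^2 + m*(1 - 9*w) + 9*w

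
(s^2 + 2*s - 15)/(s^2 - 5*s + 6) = (s + 5)/(s - 2)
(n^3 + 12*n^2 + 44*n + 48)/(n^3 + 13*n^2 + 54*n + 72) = (n + 2)/(n + 3)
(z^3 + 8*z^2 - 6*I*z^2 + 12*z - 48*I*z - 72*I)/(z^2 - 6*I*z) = z + 8 + 12/z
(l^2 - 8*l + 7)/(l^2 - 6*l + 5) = (l - 7)/(l - 5)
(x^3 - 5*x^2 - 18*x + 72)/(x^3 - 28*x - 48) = (x - 3)/(x + 2)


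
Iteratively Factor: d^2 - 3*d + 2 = (d - 1)*(d - 2)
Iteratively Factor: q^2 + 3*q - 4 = (q - 1)*(q + 4)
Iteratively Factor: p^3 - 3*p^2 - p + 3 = (p - 3)*(p^2 - 1) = (p - 3)*(p - 1)*(p + 1)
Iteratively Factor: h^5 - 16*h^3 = (h)*(h^4 - 16*h^2) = h^2*(h^3 - 16*h) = h^2*(h + 4)*(h^2 - 4*h) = h^2*(h - 4)*(h + 4)*(h)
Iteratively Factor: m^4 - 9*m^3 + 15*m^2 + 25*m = (m - 5)*(m^3 - 4*m^2 - 5*m) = (m - 5)*(m + 1)*(m^2 - 5*m) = (m - 5)^2*(m + 1)*(m)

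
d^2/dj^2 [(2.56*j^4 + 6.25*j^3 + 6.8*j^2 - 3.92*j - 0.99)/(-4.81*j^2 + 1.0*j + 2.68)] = (-118.456832*j^6 + 73.8815999999997*j^5 + 182.642688*j^4 - 167.436776*j^3 - 709.659534*j^2 + 5.28021599999989*j - 91.188056)/(111.284641*j^6 - 69.4083*j^5 - 171.584244*j^4 + 76.3448*j^3 + 95.602032*j^2 - 21.5472*j - 19.248832)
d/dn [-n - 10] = -1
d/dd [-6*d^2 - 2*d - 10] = -12*d - 2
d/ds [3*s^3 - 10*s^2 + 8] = s*(9*s - 20)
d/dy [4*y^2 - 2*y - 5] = 8*y - 2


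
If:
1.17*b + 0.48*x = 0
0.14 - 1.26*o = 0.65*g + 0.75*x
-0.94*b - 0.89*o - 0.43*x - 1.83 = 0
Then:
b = -0.41025641025641*x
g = 4.20121002592913 - 1.05723023735124*x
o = -0.0498415442235667*x - 2.0561797752809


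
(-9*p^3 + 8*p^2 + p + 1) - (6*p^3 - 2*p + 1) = -15*p^3 + 8*p^2 + 3*p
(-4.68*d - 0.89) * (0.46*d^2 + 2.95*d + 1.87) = -2.1528*d^3 - 14.2154*d^2 - 11.3771*d - 1.6643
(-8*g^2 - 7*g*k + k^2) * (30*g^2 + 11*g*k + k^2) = -240*g^4 - 298*g^3*k - 55*g^2*k^2 + 4*g*k^3 + k^4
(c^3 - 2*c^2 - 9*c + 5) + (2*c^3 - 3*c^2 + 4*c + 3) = 3*c^3 - 5*c^2 - 5*c + 8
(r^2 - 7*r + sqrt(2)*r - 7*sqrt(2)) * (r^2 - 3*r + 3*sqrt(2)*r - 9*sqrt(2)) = r^4 - 10*r^3 + 4*sqrt(2)*r^3 - 40*sqrt(2)*r^2 + 27*r^2 - 60*r + 84*sqrt(2)*r + 126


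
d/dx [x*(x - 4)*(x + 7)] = 3*x^2 + 6*x - 28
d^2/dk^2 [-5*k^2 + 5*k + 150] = -10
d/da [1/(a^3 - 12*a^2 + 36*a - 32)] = 3*(-a^2 + 8*a - 12)/(a^3 - 12*a^2 + 36*a - 32)^2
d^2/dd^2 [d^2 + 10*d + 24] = 2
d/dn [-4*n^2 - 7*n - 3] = -8*n - 7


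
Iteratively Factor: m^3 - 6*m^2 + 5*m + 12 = (m + 1)*(m^2 - 7*m + 12) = (m - 3)*(m + 1)*(m - 4)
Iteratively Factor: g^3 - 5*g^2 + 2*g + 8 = (g + 1)*(g^2 - 6*g + 8) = (g - 2)*(g + 1)*(g - 4)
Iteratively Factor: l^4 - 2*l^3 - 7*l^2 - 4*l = (l)*(l^3 - 2*l^2 - 7*l - 4) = l*(l - 4)*(l^2 + 2*l + 1) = l*(l - 4)*(l + 1)*(l + 1)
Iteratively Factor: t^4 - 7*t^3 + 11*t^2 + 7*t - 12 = (t + 1)*(t^3 - 8*t^2 + 19*t - 12) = (t - 3)*(t + 1)*(t^2 - 5*t + 4) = (t - 3)*(t - 1)*(t + 1)*(t - 4)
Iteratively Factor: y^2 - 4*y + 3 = (y - 1)*(y - 3)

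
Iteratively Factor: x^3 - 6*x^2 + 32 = (x - 4)*(x^2 - 2*x - 8) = (x - 4)*(x + 2)*(x - 4)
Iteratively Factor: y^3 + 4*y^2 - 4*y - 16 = (y + 2)*(y^2 + 2*y - 8) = (y - 2)*(y + 2)*(y + 4)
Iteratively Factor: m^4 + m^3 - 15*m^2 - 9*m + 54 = (m + 3)*(m^3 - 2*m^2 - 9*m + 18) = (m - 2)*(m + 3)*(m^2 - 9) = (m - 3)*(m - 2)*(m + 3)*(m + 3)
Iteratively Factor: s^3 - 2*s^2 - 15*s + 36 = (s - 3)*(s^2 + s - 12) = (s - 3)*(s + 4)*(s - 3)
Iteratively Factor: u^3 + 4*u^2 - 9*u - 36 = (u + 4)*(u^2 - 9) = (u + 3)*(u + 4)*(u - 3)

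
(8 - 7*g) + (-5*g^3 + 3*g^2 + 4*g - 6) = -5*g^3 + 3*g^2 - 3*g + 2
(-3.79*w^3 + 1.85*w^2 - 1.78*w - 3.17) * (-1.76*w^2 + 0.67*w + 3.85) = 6.6704*w^5 - 5.7953*w^4 - 10.2192*w^3 + 11.5091*w^2 - 8.9769*w - 12.2045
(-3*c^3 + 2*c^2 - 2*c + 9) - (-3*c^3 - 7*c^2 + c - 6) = 9*c^2 - 3*c + 15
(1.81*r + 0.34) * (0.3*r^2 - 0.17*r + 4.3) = 0.543*r^3 - 0.2057*r^2 + 7.7252*r + 1.462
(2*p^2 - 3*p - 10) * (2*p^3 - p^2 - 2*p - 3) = 4*p^5 - 8*p^4 - 21*p^3 + 10*p^2 + 29*p + 30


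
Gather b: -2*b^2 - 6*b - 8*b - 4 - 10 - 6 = -2*b^2 - 14*b - 20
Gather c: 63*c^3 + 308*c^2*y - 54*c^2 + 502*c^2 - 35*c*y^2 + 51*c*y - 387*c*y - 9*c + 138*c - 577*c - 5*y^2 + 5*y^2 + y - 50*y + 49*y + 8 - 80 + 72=63*c^3 + c^2*(308*y + 448) + c*(-35*y^2 - 336*y - 448)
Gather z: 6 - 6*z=6 - 6*z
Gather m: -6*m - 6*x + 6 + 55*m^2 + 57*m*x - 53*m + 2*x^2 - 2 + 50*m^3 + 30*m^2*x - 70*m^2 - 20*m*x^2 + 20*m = 50*m^3 + m^2*(30*x - 15) + m*(-20*x^2 + 57*x - 39) + 2*x^2 - 6*x + 4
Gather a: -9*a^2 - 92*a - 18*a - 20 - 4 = -9*a^2 - 110*a - 24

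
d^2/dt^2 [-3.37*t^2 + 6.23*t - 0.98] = -6.74000000000000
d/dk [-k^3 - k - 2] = -3*k^2 - 1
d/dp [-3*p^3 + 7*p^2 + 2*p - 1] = -9*p^2 + 14*p + 2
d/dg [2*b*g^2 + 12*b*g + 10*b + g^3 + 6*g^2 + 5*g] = 4*b*g + 12*b + 3*g^2 + 12*g + 5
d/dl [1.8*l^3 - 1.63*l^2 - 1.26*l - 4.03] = 5.4*l^2 - 3.26*l - 1.26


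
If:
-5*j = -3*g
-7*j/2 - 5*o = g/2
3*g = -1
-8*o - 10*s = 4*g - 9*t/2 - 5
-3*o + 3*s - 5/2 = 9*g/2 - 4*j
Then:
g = -1/3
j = -1/5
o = 13/75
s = 58/75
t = 418/675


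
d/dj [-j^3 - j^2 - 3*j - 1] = -3*j^2 - 2*j - 3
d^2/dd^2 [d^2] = 2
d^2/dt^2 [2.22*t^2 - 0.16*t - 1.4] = 4.44000000000000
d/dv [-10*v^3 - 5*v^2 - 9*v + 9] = -30*v^2 - 10*v - 9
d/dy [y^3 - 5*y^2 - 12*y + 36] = 3*y^2 - 10*y - 12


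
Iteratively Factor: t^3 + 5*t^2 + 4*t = (t)*(t^2 + 5*t + 4) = t*(t + 4)*(t + 1)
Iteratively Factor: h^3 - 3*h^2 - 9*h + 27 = (h - 3)*(h^2 - 9) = (h - 3)^2*(h + 3)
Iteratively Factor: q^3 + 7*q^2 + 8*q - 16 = (q - 1)*(q^2 + 8*q + 16) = (q - 1)*(q + 4)*(q + 4)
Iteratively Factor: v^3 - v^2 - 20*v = (v)*(v^2 - v - 20) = v*(v - 5)*(v + 4)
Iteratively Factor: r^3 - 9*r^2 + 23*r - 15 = (r - 3)*(r^2 - 6*r + 5) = (r - 3)*(r - 1)*(r - 5)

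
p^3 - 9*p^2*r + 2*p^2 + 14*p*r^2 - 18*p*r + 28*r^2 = (p + 2)*(p - 7*r)*(p - 2*r)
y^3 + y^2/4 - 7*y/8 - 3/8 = (y - 1)*(y + 1/2)*(y + 3/4)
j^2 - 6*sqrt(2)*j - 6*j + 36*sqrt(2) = (j - 6)*(j - 6*sqrt(2))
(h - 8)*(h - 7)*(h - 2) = h^3 - 17*h^2 + 86*h - 112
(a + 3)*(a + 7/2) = a^2 + 13*a/2 + 21/2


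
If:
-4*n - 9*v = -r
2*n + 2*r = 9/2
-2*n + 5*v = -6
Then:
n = 261/172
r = 63/86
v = -51/86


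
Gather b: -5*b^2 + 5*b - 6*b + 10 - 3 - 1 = -5*b^2 - b + 6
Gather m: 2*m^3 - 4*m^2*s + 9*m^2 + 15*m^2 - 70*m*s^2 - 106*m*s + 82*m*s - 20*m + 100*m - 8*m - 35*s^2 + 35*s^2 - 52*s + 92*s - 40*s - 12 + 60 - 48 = 2*m^3 + m^2*(24 - 4*s) + m*(-70*s^2 - 24*s + 72)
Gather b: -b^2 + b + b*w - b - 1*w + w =-b^2 + b*w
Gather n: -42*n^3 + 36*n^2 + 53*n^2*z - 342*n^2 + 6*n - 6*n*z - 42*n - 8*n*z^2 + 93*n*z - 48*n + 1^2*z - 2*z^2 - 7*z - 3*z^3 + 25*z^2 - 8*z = -42*n^3 + n^2*(53*z - 306) + n*(-8*z^2 + 87*z - 84) - 3*z^3 + 23*z^2 - 14*z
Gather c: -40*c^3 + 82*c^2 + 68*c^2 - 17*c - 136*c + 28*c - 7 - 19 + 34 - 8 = -40*c^3 + 150*c^2 - 125*c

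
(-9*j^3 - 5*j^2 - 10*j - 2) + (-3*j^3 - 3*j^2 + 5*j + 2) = -12*j^3 - 8*j^2 - 5*j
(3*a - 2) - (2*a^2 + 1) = -2*a^2 + 3*a - 3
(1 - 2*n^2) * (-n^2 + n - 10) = 2*n^4 - 2*n^3 + 19*n^2 + n - 10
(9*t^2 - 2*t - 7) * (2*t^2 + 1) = 18*t^4 - 4*t^3 - 5*t^2 - 2*t - 7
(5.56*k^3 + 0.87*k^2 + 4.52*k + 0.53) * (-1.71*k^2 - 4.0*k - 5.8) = -9.5076*k^5 - 23.7277*k^4 - 43.4572*k^3 - 24.0323*k^2 - 28.336*k - 3.074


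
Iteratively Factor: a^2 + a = (a)*(a + 1)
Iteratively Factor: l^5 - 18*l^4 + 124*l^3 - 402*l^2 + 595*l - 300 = (l - 4)*(l^4 - 14*l^3 + 68*l^2 - 130*l + 75) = (l - 4)*(l - 1)*(l^3 - 13*l^2 + 55*l - 75) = (l - 5)*(l - 4)*(l - 1)*(l^2 - 8*l + 15) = (l - 5)*(l - 4)*(l - 3)*(l - 1)*(l - 5)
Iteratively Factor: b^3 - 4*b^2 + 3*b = (b)*(b^2 - 4*b + 3) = b*(b - 3)*(b - 1)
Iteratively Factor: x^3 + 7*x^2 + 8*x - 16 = (x - 1)*(x^2 + 8*x + 16) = (x - 1)*(x + 4)*(x + 4)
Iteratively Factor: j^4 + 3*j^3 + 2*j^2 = (j + 1)*(j^3 + 2*j^2) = j*(j + 1)*(j^2 + 2*j) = j^2*(j + 1)*(j + 2)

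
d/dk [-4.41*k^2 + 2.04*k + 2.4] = 2.04 - 8.82*k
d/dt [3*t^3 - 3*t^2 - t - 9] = 9*t^2 - 6*t - 1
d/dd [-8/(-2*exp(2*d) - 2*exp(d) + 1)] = (-32*exp(d) - 16)*exp(d)/(2*exp(2*d) + 2*exp(d) - 1)^2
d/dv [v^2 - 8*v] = 2*v - 8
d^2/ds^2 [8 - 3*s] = 0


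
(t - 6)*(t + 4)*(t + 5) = t^3 + 3*t^2 - 34*t - 120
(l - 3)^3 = l^3 - 9*l^2 + 27*l - 27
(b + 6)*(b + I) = b^2 + 6*b + I*b + 6*I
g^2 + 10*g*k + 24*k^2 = (g + 4*k)*(g + 6*k)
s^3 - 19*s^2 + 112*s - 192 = (s - 8)^2*(s - 3)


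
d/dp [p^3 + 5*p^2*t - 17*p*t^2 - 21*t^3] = 3*p^2 + 10*p*t - 17*t^2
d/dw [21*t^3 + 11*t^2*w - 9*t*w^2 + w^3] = 11*t^2 - 18*t*w + 3*w^2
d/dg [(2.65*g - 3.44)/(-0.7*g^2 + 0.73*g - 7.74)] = (1.855*g^2 - 4.816*g - 17.9998)/(0.49*g^4 - 1.022*g^3 + 11.3689*g^2 - 11.3004*g + 59.9076)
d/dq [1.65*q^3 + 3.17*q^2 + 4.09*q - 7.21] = 4.95*q^2 + 6.34*q + 4.09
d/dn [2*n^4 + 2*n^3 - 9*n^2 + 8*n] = 8*n^3 + 6*n^2 - 18*n + 8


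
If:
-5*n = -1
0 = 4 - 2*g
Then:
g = 2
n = 1/5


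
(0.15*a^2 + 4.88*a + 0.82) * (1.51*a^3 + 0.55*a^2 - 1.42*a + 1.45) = 0.2265*a^5 + 7.4513*a^4 + 3.7092*a^3 - 6.2611*a^2 + 5.9116*a + 1.189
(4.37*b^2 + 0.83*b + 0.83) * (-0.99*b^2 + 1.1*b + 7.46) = -4.3263*b^4 + 3.9853*b^3 + 32.6915*b^2 + 7.1048*b + 6.1918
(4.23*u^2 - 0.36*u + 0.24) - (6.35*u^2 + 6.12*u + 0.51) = -2.12*u^2 - 6.48*u - 0.27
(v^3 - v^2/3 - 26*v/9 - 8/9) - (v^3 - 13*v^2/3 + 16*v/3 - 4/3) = 4*v^2 - 74*v/9 + 4/9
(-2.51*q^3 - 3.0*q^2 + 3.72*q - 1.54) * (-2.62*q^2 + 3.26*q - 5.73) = 6.5762*q^5 - 0.322599999999999*q^4 - 5.1441*q^3 + 33.352*q^2 - 26.336*q + 8.8242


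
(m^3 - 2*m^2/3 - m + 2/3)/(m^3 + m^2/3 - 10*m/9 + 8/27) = 9*(m^2 - 1)/(9*m^2 + 9*m - 4)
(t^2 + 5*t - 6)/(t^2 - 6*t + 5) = (t + 6)/(t - 5)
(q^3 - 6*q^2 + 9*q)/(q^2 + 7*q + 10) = q*(q^2 - 6*q + 9)/(q^2 + 7*q + 10)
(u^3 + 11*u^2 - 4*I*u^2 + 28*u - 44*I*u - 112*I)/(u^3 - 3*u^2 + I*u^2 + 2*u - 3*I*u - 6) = (u^3 + u^2*(11 - 4*I) + u*(28 - 44*I) - 112*I)/(u^3 + u^2*(-3 + I) + u*(2 - 3*I) - 6)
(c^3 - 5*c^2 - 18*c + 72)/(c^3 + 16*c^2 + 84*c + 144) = (c^2 - 9*c + 18)/(c^2 + 12*c + 36)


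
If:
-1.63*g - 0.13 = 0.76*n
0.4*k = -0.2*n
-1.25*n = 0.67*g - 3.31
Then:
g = -1.75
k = -1.79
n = 3.59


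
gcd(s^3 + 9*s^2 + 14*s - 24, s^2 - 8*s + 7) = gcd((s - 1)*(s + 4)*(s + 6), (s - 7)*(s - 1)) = s - 1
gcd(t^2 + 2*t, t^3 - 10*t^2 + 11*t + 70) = t + 2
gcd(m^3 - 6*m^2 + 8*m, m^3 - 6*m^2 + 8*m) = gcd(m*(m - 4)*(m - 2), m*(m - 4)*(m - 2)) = m^3 - 6*m^2 + 8*m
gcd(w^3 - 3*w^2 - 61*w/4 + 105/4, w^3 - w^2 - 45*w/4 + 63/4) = w^2 + 2*w - 21/4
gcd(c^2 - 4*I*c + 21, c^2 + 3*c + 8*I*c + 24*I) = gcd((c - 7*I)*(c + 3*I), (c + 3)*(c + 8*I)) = 1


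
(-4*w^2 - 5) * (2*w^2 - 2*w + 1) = -8*w^4 + 8*w^3 - 14*w^2 + 10*w - 5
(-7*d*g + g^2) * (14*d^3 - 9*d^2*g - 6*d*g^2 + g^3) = -98*d^4*g + 77*d^3*g^2 + 33*d^2*g^3 - 13*d*g^4 + g^5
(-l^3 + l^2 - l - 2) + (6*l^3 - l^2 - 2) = 5*l^3 - l - 4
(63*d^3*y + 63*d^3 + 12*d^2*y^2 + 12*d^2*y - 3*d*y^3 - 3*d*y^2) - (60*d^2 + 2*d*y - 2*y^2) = 63*d^3*y + 63*d^3 + 12*d^2*y^2 + 12*d^2*y - 60*d^2 - 3*d*y^3 - 3*d*y^2 - 2*d*y + 2*y^2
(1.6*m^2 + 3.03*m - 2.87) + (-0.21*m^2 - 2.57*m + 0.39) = 1.39*m^2 + 0.46*m - 2.48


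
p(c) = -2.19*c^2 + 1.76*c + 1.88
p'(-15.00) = 67.46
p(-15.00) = -517.27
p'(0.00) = 1.76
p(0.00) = 1.88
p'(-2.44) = 12.45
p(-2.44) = -15.45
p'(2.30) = -8.31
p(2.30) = -5.66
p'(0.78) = -1.66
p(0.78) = 1.92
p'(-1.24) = 7.19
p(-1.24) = -3.67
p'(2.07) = -7.31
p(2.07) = -3.86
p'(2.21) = -7.92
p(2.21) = -4.93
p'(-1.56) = 8.59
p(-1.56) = -6.20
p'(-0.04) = 1.94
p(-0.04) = 1.81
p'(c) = 1.76 - 4.38*c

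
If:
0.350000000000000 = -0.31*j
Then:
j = -1.13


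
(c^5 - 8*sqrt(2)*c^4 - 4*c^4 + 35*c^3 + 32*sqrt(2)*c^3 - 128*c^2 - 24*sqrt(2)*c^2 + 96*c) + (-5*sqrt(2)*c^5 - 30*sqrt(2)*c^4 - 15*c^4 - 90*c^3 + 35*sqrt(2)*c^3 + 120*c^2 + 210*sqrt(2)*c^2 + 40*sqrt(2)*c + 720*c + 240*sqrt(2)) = -5*sqrt(2)*c^5 + c^5 - 38*sqrt(2)*c^4 - 19*c^4 - 55*c^3 + 67*sqrt(2)*c^3 - 8*c^2 + 186*sqrt(2)*c^2 + 40*sqrt(2)*c + 816*c + 240*sqrt(2)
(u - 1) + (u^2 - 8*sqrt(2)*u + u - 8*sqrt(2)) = u^2 - 8*sqrt(2)*u + 2*u - 8*sqrt(2) - 1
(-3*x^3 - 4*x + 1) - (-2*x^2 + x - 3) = -3*x^3 + 2*x^2 - 5*x + 4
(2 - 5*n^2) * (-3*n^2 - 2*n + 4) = 15*n^4 + 10*n^3 - 26*n^2 - 4*n + 8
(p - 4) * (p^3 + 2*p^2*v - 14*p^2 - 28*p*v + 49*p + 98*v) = p^4 + 2*p^3*v - 18*p^3 - 36*p^2*v + 105*p^2 + 210*p*v - 196*p - 392*v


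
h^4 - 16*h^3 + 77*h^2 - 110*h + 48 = (h - 8)*(h - 6)*(h - 1)^2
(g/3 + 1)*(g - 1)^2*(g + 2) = g^4/3 + g^3 - g^2 - 7*g/3 + 2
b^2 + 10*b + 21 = (b + 3)*(b + 7)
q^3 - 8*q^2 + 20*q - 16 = (q - 4)*(q - 2)^2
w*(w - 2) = w^2 - 2*w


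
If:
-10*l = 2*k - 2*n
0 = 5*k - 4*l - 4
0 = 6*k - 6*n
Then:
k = 4/5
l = 0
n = 4/5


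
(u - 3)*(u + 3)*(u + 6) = u^3 + 6*u^2 - 9*u - 54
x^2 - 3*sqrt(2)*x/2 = x*(x - 3*sqrt(2)/2)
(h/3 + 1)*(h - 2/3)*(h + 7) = h^3/3 + 28*h^2/9 + 43*h/9 - 14/3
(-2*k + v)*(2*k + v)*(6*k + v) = -24*k^3 - 4*k^2*v + 6*k*v^2 + v^3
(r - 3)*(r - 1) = r^2 - 4*r + 3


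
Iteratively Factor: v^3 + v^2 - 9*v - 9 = (v + 3)*(v^2 - 2*v - 3) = (v - 3)*(v + 3)*(v + 1)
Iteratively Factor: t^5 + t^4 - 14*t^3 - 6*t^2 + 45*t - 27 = (t - 3)*(t^4 + 4*t^3 - 2*t^2 - 12*t + 9) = (t - 3)*(t + 3)*(t^3 + t^2 - 5*t + 3) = (t - 3)*(t + 3)^2*(t^2 - 2*t + 1) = (t - 3)*(t - 1)*(t + 3)^2*(t - 1)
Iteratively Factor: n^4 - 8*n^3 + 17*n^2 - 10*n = (n - 1)*(n^3 - 7*n^2 + 10*n) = (n - 2)*(n - 1)*(n^2 - 5*n) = n*(n - 2)*(n - 1)*(n - 5)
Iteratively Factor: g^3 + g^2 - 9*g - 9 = (g + 1)*(g^2 - 9) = (g + 1)*(g + 3)*(g - 3)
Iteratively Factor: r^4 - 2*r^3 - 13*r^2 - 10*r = (r + 1)*(r^3 - 3*r^2 - 10*r) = (r - 5)*(r + 1)*(r^2 + 2*r) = (r - 5)*(r + 1)*(r + 2)*(r)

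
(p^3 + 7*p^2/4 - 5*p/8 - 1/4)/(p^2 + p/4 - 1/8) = (8*p^3 + 14*p^2 - 5*p - 2)/(8*p^2 + 2*p - 1)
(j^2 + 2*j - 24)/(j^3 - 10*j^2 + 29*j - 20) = (j + 6)/(j^2 - 6*j + 5)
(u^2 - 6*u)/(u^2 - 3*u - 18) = u/(u + 3)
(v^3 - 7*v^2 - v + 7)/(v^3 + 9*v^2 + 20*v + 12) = (v^2 - 8*v + 7)/(v^2 + 8*v + 12)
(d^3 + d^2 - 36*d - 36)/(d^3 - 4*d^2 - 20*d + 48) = (d^2 + 7*d + 6)/(d^2 + 2*d - 8)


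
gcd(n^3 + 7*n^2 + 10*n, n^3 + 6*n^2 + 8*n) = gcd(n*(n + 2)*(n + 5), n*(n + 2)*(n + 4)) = n^2 + 2*n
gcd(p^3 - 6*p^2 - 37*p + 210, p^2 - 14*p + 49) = p - 7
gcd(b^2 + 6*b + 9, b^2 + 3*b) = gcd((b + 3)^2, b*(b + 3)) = b + 3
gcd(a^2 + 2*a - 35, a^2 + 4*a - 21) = a + 7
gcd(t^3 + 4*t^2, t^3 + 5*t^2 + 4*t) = t^2 + 4*t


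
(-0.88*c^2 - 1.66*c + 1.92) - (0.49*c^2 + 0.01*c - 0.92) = -1.37*c^2 - 1.67*c + 2.84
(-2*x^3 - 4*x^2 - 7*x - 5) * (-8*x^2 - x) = 16*x^5 + 34*x^4 + 60*x^3 + 47*x^2 + 5*x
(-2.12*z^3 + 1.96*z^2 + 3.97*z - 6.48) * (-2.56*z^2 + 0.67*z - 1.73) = 5.4272*z^5 - 6.438*z^4 - 5.1824*z^3 + 15.8579*z^2 - 11.2097*z + 11.2104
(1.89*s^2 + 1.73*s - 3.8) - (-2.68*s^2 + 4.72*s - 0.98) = 4.57*s^2 - 2.99*s - 2.82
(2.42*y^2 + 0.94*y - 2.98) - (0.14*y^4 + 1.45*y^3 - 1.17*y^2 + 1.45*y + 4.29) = -0.14*y^4 - 1.45*y^3 + 3.59*y^2 - 0.51*y - 7.27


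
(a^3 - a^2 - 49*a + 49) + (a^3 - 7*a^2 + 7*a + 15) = 2*a^3 - 8*a^2 - 42*a + 64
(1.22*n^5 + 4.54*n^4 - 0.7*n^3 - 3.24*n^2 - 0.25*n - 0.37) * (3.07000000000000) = 3.7454*n^5 + 13.9378*n^4 - 2.149*n^3 - 9.9468*n^2 - 0.7675*n - 1.1359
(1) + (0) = 1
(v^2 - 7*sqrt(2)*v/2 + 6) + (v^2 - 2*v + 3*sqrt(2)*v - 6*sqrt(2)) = 2*v^2 - 2*v - sqrt(2)*v/2 - 6*sqrt(2) + 6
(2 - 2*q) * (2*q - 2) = -4*q^2 + 8*q - 4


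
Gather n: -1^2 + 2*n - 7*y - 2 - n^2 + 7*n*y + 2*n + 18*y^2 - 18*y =-n^2 + n*(7*y + 4) + 18*y^2 - 25*y - 3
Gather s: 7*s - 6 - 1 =7*s - 7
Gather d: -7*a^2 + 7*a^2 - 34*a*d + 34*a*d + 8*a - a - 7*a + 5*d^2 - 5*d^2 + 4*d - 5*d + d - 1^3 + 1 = 0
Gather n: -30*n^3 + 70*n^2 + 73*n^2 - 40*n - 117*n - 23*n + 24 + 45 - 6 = -30*n^3 + 143*n^2 - 180*n + 63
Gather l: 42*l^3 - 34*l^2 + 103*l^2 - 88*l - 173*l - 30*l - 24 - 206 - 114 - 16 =42*l^3 + 69*l^2 - 291*l - 360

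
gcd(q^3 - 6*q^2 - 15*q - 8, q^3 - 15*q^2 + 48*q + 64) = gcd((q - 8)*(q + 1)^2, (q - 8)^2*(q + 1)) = q^2 - 7*q - 8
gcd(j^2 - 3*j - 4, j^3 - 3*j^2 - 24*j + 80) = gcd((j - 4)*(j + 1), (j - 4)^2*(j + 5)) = j - 4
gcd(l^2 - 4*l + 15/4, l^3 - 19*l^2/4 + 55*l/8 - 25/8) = l - 5/2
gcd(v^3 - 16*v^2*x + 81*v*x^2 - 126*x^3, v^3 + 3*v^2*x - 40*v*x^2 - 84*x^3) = -v + 6*x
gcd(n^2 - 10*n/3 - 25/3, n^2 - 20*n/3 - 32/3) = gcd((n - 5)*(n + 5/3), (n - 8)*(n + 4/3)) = 1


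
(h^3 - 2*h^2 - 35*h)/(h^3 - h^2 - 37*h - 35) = h/(h + 1)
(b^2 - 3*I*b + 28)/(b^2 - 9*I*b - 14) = (b + 4*I)/(b - 2*I)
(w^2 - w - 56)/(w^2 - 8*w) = (w + 7)/w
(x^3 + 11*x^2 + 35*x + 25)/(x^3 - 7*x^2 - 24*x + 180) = (x^2 + 6*x + 5)/(x^2 - 12*x + 36)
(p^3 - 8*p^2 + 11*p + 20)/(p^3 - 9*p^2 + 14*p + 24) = (p - 5)/(p - 6)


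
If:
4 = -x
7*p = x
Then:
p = -4/7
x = -4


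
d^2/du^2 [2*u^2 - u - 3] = 4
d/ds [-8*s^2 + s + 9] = 1 - 16*s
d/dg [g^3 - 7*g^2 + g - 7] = 3*g^2 - 14*g + 1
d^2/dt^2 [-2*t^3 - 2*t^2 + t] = -12*t - 4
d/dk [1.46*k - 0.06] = 1.46000000000000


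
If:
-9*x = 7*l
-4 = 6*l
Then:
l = -2/3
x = 14/27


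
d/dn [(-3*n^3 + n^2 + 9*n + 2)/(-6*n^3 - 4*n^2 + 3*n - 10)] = (18*n^4 + 90*n^3 + 165*n^2 - 4*n - 96)/(36*n^6 + 48*n^5 - 20*n^4 + 96*n^3 + 89*n^2 - 60*n + 100)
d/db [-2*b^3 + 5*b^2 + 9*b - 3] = -6*b^2 + 10*b + 9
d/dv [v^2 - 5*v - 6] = 2*v - 5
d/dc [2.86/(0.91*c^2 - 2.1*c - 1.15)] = (6.006 - 5.2052*c)/(-0.91*c^2 + 2.1*c + 1.15)^2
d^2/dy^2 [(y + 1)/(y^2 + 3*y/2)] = 4*(4*y^3 + 12*y^2 + 18*y + 9)/(y^3*(8*y^3 + 36*y^2 + 54*y + 27))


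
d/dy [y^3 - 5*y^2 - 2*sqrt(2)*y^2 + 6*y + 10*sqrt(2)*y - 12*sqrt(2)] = 3*y^2 - 10*y - 4*sqrt(2)*y + 6 + 10*sqrt(2)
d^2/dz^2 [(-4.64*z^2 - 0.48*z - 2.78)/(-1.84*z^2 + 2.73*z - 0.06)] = (1.4210854715202e-14*z^4 + 49.865472*z^3 + 53.398272*z^2 - 84.104928*z + 41.014956)/(6.229504*z^6 - 27.728064*z^5 + 41.749416*z^4 - 22.154769*z^3 + 1.361394*z^2 - 0.029484*z + 0.000216)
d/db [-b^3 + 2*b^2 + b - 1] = -3*b^2 + 4*b + 1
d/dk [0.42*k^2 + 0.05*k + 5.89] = 0.84*k + 0.05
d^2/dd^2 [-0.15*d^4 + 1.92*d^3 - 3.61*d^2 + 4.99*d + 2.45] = -1.8*d^2 + 11.52*d - 7.22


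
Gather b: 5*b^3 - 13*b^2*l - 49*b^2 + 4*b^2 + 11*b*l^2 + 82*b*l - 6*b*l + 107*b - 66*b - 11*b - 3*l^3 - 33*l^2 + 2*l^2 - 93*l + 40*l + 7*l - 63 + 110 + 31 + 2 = 5*b^3 + b^2*(-13*l - 45) + b*(11*l^2 + 76*l + 30) - 3*l^3 - 31*l^2 - 46*l + 80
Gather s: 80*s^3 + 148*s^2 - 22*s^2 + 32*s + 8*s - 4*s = 80*s^3 + 126*s^2 + 36*s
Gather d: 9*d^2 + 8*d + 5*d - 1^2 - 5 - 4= 9*d^2 + 13*d - 10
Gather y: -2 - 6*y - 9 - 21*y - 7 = -27*y - 18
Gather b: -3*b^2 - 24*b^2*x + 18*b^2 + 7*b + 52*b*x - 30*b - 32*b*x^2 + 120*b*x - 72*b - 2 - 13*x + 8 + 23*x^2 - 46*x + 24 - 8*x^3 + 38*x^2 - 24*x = b^2*(15 - 24*x) + b*(-32*x^2 + 172*x - 95) - 8*x^3 + 61*x^2 - 83*x + 30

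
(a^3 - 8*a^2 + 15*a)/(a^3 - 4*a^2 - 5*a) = (a - 3)/(a + 1)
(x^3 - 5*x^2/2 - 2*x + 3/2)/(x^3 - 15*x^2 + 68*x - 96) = (2*x^2 + x - 1)/(2*(x^2 - 12*x + 32))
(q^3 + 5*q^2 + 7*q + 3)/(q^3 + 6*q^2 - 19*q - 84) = (q^2 + 2*q + 1)/(q^2 + 3*q - 28)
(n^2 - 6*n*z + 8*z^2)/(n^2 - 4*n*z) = (n - 2*z)/n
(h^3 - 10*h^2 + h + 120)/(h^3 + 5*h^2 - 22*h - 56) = (h^3 - 10*h^2 + h + 120)/(h^3 + 5*h^2 - 22*h - 56)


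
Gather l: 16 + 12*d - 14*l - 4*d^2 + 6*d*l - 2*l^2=-4*d^2 + 12*d - 2*l^2 + l*(6*d - 14) + 16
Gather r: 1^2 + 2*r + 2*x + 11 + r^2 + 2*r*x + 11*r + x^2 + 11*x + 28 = r^2 + r*(2*x + 13) + x^2 + 13*x + 40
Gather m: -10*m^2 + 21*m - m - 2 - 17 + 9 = -10*m^2 + 20*m - 10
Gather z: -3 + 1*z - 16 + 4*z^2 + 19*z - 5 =4*z^2 + 20*z - 24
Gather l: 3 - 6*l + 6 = 9 - 6*l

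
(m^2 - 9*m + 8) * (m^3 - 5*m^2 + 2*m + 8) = m^5 - 14*m^4 + 55*m^3 - 50*m^2 - 56*m + 64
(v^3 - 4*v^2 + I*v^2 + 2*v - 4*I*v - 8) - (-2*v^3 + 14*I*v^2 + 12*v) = 3*v^3 - 4*v^2 - 13*I*v^2 - 10*v - 4*I*v - 8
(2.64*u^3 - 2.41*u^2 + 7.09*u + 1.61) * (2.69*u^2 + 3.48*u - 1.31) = 7.1016*u^5 + 2.7043*u^4 + 7.2269*u^3 + 32.1612*u^2 - 3.6851*u - 2.1091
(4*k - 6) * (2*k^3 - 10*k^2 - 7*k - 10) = 8*k^4 - 52*k^3 + 32*k^2 + 2*k + 60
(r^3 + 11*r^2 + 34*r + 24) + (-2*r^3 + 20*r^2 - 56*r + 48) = -r^3 + 31*r^2 - 22*r + 72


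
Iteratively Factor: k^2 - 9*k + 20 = (k - 5)*(k - 4)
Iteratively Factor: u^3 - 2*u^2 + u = (u)*(u^2 - 2*u + 1) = u*(u - 1)*(u - 1)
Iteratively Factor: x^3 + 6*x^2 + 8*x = (x + 2)*(x^2 + 4*x) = x*(x + 2)*(x + 4)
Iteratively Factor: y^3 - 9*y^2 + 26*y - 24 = (y - 4)*(y^2 - 5*y + 6) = (y - 4)*(y - 3)*(y - 2)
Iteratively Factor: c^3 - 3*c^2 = (c - 3)*(c^2) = c*(c - 3)*(c)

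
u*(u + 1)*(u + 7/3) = u^3 + 10*u^2/3 + 7*u/3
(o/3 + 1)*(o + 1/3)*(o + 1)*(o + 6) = o^4/3 + 31*o^3/9 + 91*o^2/9 + 9*o + 2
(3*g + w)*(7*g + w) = 21*g^2 + 10*g*w + w^2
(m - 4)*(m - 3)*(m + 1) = m^3 - 6*m^2 + 5*m + 12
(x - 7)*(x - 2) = x^2 - 9*x + 14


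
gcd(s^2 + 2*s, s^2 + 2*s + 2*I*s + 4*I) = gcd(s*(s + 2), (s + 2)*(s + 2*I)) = s + 2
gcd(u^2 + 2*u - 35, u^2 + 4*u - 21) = u + 7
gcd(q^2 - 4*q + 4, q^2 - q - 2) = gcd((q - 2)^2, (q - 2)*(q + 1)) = q - 2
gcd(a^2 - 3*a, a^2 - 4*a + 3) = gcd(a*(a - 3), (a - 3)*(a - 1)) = a - 3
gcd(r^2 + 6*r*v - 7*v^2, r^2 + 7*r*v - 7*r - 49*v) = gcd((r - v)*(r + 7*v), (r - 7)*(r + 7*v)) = r + 7*v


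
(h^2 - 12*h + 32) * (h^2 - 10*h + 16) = h^4 - 22*h^3 + 168*h^2 - 512*h + 512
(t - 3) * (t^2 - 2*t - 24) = t^3 - 5*t^2 - 18*t + 72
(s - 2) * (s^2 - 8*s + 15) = s^3 - 10*s^2 + 31*s - 30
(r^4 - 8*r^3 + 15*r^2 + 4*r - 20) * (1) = r^4 - 8*r^3 + 15*r^2 + 4*r - 20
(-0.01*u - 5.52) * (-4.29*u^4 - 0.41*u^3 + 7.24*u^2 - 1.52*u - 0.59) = 0.0429*u^5 + 23.6849*u^4 + 2.1908*u^3 - 39.9496*u^2 + 8.3963*u + 3.2568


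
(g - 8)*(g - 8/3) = g^2 - 32*g/3 + 64/3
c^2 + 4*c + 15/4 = (c + 3/2)*(c + 5/2)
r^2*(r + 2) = r^3 + 2*r^2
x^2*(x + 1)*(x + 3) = x^4 + 4*x^3 + 3*x^2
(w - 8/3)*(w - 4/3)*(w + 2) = w^3 - 2*w^2 - 40*w/9 + 64/9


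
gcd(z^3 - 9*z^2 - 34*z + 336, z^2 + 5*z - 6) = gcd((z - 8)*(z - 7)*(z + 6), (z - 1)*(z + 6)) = z + 6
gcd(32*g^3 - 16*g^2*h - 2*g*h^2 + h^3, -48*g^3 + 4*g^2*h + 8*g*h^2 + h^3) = 8*g^2 - 2*g*h - h^2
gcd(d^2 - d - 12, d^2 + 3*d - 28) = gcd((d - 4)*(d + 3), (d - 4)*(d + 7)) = d - 4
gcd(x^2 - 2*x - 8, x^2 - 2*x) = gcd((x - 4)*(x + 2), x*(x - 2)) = 1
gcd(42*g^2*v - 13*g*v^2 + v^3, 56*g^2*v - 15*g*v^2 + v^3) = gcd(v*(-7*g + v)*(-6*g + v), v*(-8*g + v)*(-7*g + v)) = -7*g*v + v^2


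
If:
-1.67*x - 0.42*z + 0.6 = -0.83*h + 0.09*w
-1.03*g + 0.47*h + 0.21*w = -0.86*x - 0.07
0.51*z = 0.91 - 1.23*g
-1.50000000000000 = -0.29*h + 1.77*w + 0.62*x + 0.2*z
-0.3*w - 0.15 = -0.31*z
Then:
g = 0.94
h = 0.72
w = -0.99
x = 0.89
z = -0.47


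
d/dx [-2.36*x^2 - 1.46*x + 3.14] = -4.72*x - 1.46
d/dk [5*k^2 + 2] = 10*k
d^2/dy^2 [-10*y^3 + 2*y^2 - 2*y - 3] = 4 - 60*y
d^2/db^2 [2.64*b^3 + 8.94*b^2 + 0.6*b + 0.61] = 15.84*b + 17.88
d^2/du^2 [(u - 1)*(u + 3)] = 2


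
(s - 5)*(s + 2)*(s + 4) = s^3 + s^2 - 22*s - 40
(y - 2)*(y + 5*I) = y^2 - 2*y + 5*I*y - 10*I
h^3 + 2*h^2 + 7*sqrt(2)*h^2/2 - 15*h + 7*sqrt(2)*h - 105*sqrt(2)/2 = (h - 3)*(h + 5)*(h + 7*sqrt(2)/2)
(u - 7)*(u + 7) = u^2 - 49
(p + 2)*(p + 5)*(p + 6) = p^3 + 13*p^2 + 52*p + 60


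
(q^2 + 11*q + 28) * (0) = 0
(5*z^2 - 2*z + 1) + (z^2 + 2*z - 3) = 6*z^2 - 2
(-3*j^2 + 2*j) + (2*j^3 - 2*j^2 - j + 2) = 2*j^3 - 5*j^2 + j + 2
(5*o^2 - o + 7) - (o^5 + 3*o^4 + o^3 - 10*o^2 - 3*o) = -o^5 - 3*o^4 - o^3 + 15*o^2 + 2*o + 7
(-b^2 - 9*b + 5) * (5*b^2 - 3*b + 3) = -5*b^4 - 42*b^3 + 49*b^2 - 42*b + 15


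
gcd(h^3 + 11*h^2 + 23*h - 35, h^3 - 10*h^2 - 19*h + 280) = h + 5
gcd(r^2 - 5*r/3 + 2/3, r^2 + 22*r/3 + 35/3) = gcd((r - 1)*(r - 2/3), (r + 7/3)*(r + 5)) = 1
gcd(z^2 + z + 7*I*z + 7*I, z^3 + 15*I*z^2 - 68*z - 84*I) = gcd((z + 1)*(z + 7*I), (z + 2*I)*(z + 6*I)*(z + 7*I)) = z + 7*I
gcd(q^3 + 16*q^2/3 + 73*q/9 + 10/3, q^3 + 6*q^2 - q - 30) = q + 3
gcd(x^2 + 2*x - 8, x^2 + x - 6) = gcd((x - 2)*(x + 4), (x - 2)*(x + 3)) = x - 2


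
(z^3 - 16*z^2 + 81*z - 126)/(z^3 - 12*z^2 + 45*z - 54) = (z - 7)/(z - 3)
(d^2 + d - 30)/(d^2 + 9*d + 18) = (d - 5)/(d + 3)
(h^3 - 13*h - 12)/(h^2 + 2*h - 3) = (h^2 - 3*h - 4)/(h - 1)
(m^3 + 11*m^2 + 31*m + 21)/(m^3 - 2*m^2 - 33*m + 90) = (m^3 + 11*m^2 + 31*m + 21)/(m^3 - 2*m^2 - 33*m + 90)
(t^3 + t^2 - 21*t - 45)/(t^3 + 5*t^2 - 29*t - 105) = (t + 3)/(t + 7)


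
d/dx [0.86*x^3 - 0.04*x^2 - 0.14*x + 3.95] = 2.58*x^2 - 0.08*x - 0.14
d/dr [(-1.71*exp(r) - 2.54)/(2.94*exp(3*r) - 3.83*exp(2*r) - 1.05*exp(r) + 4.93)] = (10.0548*exp(3*r) + 15.8535*exp(2*r) - 19.4564*exp(r) - 11.0973)*exp(r)/(8.6436*exp(6*r) - 22.5204*exp(5*r) + 8.4949*exp(4*r) + 37.0314*exp(3*r) - 36.6613*exp(2*r) - 10.353*exp(r) + 24.3049)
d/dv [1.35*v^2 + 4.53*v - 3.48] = 2.7*v + 4.53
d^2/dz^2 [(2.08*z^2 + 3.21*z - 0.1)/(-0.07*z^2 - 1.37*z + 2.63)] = (0.367486*z^3 - 2.294628*z^2 - 3.488226*z - 51.494006)/(0.000343*z^6 + 0.020139*z^5 + 0.355488*z^4 + 1.058051*z^3 - 13.356192*z^2 + 28.428459*z - 18.191447)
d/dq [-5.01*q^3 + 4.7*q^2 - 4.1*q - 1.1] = -15.03*q^2 + 9.4*q - 4.1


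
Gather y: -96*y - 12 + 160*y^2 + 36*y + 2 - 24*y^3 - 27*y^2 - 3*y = -24*y^3 + 133*y^2 - 63*y - 10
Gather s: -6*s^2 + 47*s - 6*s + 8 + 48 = -6*s^2 + 41*s + 56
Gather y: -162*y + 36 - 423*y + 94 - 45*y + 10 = 140 - 630*y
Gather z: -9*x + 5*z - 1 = -9*x + 5*z - 1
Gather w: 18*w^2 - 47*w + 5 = 18*w^2 - 47*w + 5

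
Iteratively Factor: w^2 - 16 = (w + 4)*(w - 4)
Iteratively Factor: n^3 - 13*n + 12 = (n + 4)*(n^2 - 4*n + 3) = (n - 3)*(n + 4)*(n - 1)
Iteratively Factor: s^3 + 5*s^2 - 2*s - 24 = (s + 3)*(s^2 + 2*s - 8) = (s - 2)*(s + 3)*(s + 4)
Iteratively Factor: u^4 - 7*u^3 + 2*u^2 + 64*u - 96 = (u - 4)*(u^3 - 3*u^2 - 10*u + 24) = (u - 4)*(u - 2)*(u^2 - u - 12) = (u - 4)^2*(u - 2)*(u + 3)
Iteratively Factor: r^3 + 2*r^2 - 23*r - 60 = (r + 3)*(r^2 - r - 20) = (r + 3)*(r + 4)*(r - 5)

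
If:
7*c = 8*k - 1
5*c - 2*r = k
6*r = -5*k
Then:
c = -1/67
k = 15/134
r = -25/268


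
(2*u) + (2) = 2*u + 2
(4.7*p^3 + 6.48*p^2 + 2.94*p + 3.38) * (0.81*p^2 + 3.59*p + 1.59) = 3.807*p^5 + 22.1218*p^4 + 33.1176*p^3 + 23.5956*p^2 + 16.8088*p + 5.3742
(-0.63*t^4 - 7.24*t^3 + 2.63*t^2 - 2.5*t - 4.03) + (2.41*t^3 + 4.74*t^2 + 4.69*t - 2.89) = -0.63*t^4 - 4.83*t^3 + 7.37*t^2 + 2.19*t - 6.92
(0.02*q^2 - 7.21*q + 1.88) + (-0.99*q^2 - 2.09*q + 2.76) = -0.97*q^2 - 9.3*q + 4.64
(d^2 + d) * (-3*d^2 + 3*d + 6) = -3*d^4 + 9*d^2 + 6*d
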